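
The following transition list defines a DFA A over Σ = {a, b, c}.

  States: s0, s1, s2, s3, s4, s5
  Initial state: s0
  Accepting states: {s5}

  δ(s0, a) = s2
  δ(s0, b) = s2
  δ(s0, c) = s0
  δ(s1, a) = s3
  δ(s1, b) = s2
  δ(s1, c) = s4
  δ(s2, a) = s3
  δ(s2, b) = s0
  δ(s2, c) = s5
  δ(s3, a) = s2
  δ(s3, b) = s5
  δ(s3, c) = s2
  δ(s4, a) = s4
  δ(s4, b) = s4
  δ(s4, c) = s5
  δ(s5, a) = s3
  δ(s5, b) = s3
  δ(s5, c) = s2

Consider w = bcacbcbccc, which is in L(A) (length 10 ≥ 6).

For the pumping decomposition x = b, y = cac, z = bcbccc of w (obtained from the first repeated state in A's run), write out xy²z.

bcaccacbcbccc

xy^2z = b·cac·cac·bcbccc = bcaccacbcbccc.
Reading y = cac takes A from s2 back to s2, so after x·y·y the machine is still in s2, and z then leads to the accepting state s5. Hence bcaccacbcbccc ∈ L(A).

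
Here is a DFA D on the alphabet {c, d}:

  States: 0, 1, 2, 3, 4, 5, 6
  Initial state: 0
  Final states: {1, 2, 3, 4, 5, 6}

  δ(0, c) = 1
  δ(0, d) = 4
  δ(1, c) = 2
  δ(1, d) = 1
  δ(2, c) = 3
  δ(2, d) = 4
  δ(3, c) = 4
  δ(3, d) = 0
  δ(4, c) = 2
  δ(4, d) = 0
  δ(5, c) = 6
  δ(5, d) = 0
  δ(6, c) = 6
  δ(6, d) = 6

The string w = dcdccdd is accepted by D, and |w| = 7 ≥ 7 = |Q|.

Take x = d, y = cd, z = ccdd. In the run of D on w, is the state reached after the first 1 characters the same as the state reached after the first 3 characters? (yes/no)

yes

State sequence: 0 -d-> 4 -c-> 2 -d-> 4

After x (step 1): 4. After xy (step 3): 4.
They match, so y = cd drives D around a cycle from 4 back to itself; pumping y any number of times keeps D in 4 before reading z, and xyⁱz ∈ L(D) for every i ≥ 0.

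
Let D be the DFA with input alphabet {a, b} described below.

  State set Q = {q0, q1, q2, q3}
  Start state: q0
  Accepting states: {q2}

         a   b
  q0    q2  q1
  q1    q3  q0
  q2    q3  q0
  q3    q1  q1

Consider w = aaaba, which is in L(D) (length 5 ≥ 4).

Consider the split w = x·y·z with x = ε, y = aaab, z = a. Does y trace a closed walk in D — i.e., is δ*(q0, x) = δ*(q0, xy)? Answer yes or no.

Run of D on the first 4 characters of w = a a a b:
  step 0: q0  (start)
  step 1: q2  (read a: q0→q2)
  step 2: q3  (read a: q2→q3)
  step 3: q1  (read a: q3→q1)
  step 4: q0  (read b: q1→q0)

After x (step 0): q0. After xy (step 4): q0.
They match, so y = aaab drives D around a cycle from q0 back to itself; pumping y any number of times keeps D in q0 before reading z, and xyⁱz ∈ L(D) for every i ≥ 0.

yes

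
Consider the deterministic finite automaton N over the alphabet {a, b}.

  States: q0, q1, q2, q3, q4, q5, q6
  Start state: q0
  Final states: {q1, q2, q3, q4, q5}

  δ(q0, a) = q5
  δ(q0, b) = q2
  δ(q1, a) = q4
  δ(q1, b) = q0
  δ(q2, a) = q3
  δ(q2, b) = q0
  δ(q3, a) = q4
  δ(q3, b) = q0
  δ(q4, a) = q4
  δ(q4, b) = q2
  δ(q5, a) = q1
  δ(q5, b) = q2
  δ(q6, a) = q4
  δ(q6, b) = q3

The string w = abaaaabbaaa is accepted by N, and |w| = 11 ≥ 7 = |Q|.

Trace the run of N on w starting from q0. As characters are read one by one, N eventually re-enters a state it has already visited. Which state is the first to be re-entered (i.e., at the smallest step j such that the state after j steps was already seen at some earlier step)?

State sequence: q0 -a-> q5 -b-> q2 -a-> q3 -a-> q4 -a-> q4 -a-> q4 -b-> q2 -b-> q0 -a-> q5 -a-> q1 -a-> q4
First repeat at step 5: q4 was already visited.

The earliest repeat is at step j = 5: N is in q4, which it already visited at step i = 4.
The DFA has 7 states, so the proof of the pumping lemma guarantees a repeated state among the first 7+1 visited; the segment between the two visits is the pumpable y.

q4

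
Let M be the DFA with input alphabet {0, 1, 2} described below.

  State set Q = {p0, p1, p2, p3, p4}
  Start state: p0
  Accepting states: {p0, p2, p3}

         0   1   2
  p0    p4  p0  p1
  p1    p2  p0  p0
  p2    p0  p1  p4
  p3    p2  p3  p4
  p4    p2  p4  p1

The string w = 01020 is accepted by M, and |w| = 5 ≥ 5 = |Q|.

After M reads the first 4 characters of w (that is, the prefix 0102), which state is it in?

Run of M on the first 4 characters of w = 0 1 0 2:
  step 0: p0  (start)
  step 1: p4  (read 0: p0→p4)
  step 2: p4  (read 1: p4→p4)
  step 3: p2  (read 0: p4→p2)
  step 4: p4  (read 2: p2→p4)

After reading 4 characters, M is in state p4.
(This kind of state-tracing is the core of the pumping-lemma construction: with 5 states, pigeonhole forces a repeat within the first 5 steps.)

p4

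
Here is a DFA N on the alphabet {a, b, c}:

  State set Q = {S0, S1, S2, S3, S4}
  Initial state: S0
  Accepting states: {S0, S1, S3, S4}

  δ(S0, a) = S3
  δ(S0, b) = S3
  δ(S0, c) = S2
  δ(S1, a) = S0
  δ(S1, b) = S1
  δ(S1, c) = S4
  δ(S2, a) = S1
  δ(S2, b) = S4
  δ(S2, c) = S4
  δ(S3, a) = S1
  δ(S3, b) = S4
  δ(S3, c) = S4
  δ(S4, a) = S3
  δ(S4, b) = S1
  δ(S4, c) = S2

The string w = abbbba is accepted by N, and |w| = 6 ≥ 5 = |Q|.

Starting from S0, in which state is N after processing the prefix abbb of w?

S1

Run of N on the first 4 characters of w = a b b b:
  step 0: S0  (start)
  step 1: S3  (read a: S0→S3)
  step 2: S4  (read b: S3→S4)
  step 3: S1  (read b: S4→S1)
  step 4: S1  (read b: S1→S1)

After reading 4 characters, N is in state S1.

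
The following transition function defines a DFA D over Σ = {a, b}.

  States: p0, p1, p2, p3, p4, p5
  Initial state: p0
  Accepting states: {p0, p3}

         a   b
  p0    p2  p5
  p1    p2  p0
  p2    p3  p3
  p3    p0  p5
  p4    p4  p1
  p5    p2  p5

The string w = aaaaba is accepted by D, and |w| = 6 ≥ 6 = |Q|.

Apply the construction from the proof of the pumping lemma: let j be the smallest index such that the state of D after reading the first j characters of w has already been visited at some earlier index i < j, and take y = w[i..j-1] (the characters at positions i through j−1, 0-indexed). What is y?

aaa

Run of D on w = a a a a b a:
  step 0: p0  (start)
  step 1: p2  (read a: p0→p2)
  step 2: p3  (read a: p2→p3)
  step 3: p0  (read a: p3→p0)   ← first repeat (p0 seen earlier)
  step 4: p2  (read a: p0→p2)
  step 5: p3  (read b: p2→p3)
  step 6: p0  (read a: p3→p0)

So i = 0, j = 3, giving x = w[0:0] = ε, y = w[0:3] = aaa, z = w[3:6] = aba.
Check: |xy| = 3 ≤ 6 and |y| = 3 ≥ 1. Reading y takes D from p0 back to p0, so every xyⁱz is accepted.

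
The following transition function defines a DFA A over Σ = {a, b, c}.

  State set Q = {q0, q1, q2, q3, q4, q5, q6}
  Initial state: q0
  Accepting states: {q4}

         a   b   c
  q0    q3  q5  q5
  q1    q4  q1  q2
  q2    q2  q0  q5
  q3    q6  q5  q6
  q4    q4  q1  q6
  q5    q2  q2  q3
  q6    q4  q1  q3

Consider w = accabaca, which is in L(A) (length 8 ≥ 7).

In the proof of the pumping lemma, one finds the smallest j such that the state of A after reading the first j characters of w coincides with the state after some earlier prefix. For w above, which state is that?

q3

Run of A on w = a c c a b a c a:
  step 0: q0  (start)
  step 1: q3  (read a: q0→q3)
  step 2: q6  (read c: q3→q6)
  step 3: q3  (read c: q6→q3)   ← first repeat (q3 seen earlier)
  step 4: q6  (read a: q3→q6)
  step 5: q1  (read b: q6→q1)
  step 6: q4  (read a: q1→q4)
  step 7: q6  (read c: q4→q6)
  step 8: q4  (read a: q6→q4)

The earliest repeat is at step j = 3: A is in q3, which it already visited at step i = 1.
The DFA has 7 states, so the proof of the pumping lemma guarantees a repeated state among the first 7+1 visited; the segment between the two visits is the pumpable y.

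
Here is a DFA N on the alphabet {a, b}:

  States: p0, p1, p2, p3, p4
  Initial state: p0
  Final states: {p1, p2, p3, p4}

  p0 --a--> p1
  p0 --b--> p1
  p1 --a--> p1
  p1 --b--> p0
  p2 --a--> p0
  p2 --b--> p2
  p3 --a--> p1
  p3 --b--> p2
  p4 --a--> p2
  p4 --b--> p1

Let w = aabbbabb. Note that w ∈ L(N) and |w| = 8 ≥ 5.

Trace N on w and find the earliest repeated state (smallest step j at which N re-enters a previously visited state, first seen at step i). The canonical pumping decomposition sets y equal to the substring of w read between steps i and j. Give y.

a

State sequence: p0 -a-> p1 -a-> p1 -b-> p0 -b-> p1 -b-> p0 -a-> p1 -b-> p0 -b-> p1
First repeat at step 2: p1 was already visited.

So i = 1, j = 2, giving x = w[0:1] = a, y = w[1:2] = a, z = w[2:8] = bbbabb.
Check: |xy| = 2 ≤ 5 and |y| = 1 ≥ 1. Reading y takes N from p1 back to p1, so every xyⁱz is accepted.
Pumping length from the standard proof: p = 5 (the number of states). The repeated state found above gives |xy| = j ≤ 5 and |y| = j − i ≥ 1.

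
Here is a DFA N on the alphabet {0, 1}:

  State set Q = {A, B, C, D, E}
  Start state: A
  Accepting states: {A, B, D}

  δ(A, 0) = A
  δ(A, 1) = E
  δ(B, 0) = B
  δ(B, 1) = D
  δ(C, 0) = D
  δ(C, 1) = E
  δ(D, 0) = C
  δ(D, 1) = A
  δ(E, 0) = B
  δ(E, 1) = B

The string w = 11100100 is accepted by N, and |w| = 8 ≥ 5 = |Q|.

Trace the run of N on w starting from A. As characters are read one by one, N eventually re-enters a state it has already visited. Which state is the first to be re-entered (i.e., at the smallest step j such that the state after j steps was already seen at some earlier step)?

Run of N on w = 1 1 1 0 0 1 0 0:
  step 0: A  (start)
  step 1: E  (read 1: A→E)
  step 2: B  (read 1: E→B)
  step 3: D  (read 1: B→D)
  step 4: C  (read 0: D→C)
  step 5: D  (read 0: C→D)   ← first repeat (D seen earlier)
  step 6: A  (read 1: D→A)
  step 7: A  (read 0: A→A)
  step 8: A  (read 0: A→A)

The earliest repeat is at step j = 5: N is in D, which it already visited at step i = 3.
Pumping length from the standard proof: p = 5 (the number of states). The repeated state found above gives |xy| = j ≤ 5 and |y| = j − i ≥ 1.

D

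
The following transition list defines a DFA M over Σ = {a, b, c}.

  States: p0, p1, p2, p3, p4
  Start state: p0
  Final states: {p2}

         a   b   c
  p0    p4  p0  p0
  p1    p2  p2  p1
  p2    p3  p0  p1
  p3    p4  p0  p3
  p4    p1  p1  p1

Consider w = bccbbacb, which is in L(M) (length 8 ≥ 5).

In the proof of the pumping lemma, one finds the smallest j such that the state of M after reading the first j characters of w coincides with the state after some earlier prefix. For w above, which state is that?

State sequence: p0 -b-> p0 -c-> p0 -c-> p0 -b-> p0 -b-> p0 -a-> p4 -c-> p1 -b-> p2
First repeat at step 1: p0 was already visited.

The earliest repeat is at step j = 1: M is in p0, which it already visited at step i = 0.

p0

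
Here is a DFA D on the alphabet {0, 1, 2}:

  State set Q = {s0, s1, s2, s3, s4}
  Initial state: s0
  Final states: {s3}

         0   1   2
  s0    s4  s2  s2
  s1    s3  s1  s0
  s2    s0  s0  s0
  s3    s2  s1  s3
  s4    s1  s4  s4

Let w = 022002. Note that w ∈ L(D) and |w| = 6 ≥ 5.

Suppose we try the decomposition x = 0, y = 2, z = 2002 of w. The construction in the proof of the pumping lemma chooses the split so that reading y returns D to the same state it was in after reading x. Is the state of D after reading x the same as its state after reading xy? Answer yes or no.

yes

Run of D on the first 2 characters of w = 0 2:
  step 0: s0  (start)
  step 1: s4  (read 0: s0→s4)
  step 2: s4  (read 2: s4→s4)

After x (step 1): s4. After xy (step 2): s4.
They match, so y = 2 drives D around a cycle from s4 back to itself; pumping y any number of times keeps D in s4 before reading z, and xyⁱz ∈ L(D) for every i ≥ 0.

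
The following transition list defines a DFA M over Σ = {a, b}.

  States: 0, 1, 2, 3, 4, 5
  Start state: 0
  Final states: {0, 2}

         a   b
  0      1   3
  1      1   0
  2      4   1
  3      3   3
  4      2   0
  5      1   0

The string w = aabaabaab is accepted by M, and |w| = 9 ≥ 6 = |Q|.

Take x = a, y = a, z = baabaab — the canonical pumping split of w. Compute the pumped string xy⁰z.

xy⁰z = xz = a·baabaab = abaabaab.
Reading y = a takes M from 1 back to 1, so after x the machine is still in 1, and z then leads to the accepting state 0. Hence abaabaab ∈ L(M).

abaabaab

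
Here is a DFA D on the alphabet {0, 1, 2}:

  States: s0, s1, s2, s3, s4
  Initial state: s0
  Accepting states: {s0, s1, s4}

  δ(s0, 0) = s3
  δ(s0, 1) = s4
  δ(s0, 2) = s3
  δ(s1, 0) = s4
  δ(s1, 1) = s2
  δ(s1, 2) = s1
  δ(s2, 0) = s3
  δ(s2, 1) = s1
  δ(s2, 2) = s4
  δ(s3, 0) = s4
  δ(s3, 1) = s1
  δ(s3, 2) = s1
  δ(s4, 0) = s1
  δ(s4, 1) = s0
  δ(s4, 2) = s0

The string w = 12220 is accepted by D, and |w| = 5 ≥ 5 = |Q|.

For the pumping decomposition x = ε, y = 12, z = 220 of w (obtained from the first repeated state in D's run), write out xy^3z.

121212220

xy^3z = ε·12·12·12·220 = 121212220.
Reading y = 12 takes D from s0 back to s0, so after x·y·y·y the machine is still in s0, and z then leads to the accepting state s4. Hence 121212220 ∈ L(D).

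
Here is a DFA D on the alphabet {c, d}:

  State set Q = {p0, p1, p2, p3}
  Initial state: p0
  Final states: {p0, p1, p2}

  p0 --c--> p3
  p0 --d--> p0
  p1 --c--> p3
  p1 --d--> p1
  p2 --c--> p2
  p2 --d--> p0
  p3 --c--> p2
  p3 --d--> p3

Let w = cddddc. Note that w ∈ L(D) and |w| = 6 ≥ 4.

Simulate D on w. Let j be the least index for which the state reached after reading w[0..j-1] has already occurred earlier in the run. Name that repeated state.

p3

State sequence: p0 -c-> p3 -d-> p3 -d-> p3 -d-> p3 -d-> p3 -c-> p2
First repeat at step 2: p3 was already visited.

The earliest repeat is at step j = 2: D is in p3, which it already visited at step i = 1.
With |Q| = 4, pigeonhole forces a state repeat no later than step 4; the substring read between the first and second visits to that state can be pumped.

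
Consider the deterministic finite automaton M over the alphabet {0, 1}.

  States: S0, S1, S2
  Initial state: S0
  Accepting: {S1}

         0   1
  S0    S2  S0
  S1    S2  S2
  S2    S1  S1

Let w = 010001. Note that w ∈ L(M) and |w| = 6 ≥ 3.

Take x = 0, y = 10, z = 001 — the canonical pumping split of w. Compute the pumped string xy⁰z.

0001

xy⁰z = xz = 0·001 = 0001.
Reading y = 10 takes M from S2 back to S2, so after x the machine is still in S2, and z then leads to the accepting state S1. Hence 0001 ∈ L(M).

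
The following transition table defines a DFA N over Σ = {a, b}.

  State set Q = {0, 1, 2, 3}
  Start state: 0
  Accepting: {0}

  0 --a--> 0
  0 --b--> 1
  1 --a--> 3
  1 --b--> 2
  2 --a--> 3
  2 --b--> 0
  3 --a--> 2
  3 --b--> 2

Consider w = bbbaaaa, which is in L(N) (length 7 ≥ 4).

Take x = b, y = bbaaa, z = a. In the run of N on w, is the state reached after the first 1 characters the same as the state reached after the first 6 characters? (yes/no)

no

State sequence: 0 -b-> 1 -b-> 2 -b-> 0 -a-> 0 -a-> 0 -a-> 0

After x (step 1): 1. After xy (step 6): 0.
They differ (1 ≠ 0), so y is not a cycle from the state after x; this split is not the one the pumping-lemma construction produces, and pumping y need not keep the string in L(N).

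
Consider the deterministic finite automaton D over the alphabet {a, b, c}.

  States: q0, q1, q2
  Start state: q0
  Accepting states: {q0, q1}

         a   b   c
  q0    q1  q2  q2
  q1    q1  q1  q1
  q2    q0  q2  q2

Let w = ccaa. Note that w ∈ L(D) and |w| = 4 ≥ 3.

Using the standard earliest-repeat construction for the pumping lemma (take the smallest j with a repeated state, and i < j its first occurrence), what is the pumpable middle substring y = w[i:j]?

State sequence: q0 -c-> q2 -c-> q2 -a-> q0 -a-> q1
First repeat at step 2: q2 was already visited.

So i = 1, j = 2, giving x = w[0:1] = c, y = w[1:2] = c, z = w[2:4] = aa.
Check: |xy| = 2 ≤ 3 and |y| = 1 ≥ 1. Reading y takes D from q2 back to q2, so every xyⁱz is accepted.
Pumping length from the standard proof: p = 3 (the number of states). The repeated state found above gives |xy| = j ≤ 3 and |y| = j − i ≥ 1.

c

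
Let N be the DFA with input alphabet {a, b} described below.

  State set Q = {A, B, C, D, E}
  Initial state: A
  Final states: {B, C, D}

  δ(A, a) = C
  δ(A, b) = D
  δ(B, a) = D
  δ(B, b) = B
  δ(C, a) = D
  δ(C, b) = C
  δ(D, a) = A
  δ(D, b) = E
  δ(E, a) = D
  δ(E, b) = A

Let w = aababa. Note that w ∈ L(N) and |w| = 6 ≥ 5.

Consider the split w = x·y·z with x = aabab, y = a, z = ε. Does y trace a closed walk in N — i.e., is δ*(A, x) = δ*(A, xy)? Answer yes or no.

State sequence: A -a-> C -a-> D -b-> E -a-> D -b-> E -a-> D

After x (step 5): E. After xy (step 6): D.
They differ (E ≠ D), so y is not a cycle from the state after x; this split is not the one the pumping-lemma construction produces, and pumping y need not keep the string in L(N).

no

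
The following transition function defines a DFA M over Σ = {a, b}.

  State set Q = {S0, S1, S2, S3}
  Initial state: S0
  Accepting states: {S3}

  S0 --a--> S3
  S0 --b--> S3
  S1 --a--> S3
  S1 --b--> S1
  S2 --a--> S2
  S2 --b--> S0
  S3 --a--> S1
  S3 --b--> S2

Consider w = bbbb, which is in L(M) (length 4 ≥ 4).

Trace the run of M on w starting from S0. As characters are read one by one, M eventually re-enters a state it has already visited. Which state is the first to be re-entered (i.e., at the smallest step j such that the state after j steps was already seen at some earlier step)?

Run of M on w = b b b b:
  step 0: S0  (start)
  step 1: S3  (read b: S0→S3)
  step 2: S2  (read b: S3→S2)
  step 3: S0  (read b: S2→S0)   ← first repeat (S0 seen earlier)
  step 4: S3  (read b: S0→S3)

The earliest repeat is at step j = 3: M is in S0, which it already visited at step i = 0.
Pumping length from the standard proof: p = 4 (the number of states). The repeated state found above gives |xy| = j ≤ 4 and |y| = j − i ≥ 1.

S0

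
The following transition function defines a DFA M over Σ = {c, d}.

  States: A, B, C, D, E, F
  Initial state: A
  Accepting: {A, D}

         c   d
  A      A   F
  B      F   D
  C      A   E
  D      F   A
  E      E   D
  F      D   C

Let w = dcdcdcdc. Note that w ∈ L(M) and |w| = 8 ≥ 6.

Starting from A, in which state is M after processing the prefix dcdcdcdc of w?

State sequence: A -d-> F -c-> D -d-> A -c-> A -d-> F -c-> D -d-> A -c-> A

After reading 8 characters, M is in state A.
(This kind of state-tracing is the core of the pumping-lemma construction: with 6 states, pigeonhole forces a repeat within the first 6 steps.)

A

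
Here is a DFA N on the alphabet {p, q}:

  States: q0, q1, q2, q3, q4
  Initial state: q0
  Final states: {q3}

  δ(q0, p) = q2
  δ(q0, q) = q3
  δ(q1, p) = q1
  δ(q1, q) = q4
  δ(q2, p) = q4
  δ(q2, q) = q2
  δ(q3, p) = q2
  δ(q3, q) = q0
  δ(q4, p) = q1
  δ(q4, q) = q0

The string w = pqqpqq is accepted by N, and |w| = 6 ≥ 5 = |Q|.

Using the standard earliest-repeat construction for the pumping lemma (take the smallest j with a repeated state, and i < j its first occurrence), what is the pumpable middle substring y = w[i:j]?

Run of N on w = p q q p q q:
  step 0: q0  (start)
  step 1: q2  (read p: q0→q2)
  step 2: q2  (read q: q2→q2)   ← first repeat (q2 seen earlier)
  step 3: q2  (read q: q2→q2)
  step 4: q4  (read p: q2→q4)
  step 5: q0  (read q: q4→q0)
  step 6: q3  (read q: q0→q3)

So i = 1, j = 2, giving x = w[0:1] = p, y = w[1:2] = q, z = w[2:6] = qpqq.
Check: |xy| = 2 ≤ 5 and |y| = 1 ≥ 1. Reading y takes N from q2 back to q2, so every xyⁱz is accepted.
Pumping length from the standard proof: p = 5 (the number of states). The repeated state found above gives |xy| = j ≤ 5 and |y| = j − i ≥ 1.

q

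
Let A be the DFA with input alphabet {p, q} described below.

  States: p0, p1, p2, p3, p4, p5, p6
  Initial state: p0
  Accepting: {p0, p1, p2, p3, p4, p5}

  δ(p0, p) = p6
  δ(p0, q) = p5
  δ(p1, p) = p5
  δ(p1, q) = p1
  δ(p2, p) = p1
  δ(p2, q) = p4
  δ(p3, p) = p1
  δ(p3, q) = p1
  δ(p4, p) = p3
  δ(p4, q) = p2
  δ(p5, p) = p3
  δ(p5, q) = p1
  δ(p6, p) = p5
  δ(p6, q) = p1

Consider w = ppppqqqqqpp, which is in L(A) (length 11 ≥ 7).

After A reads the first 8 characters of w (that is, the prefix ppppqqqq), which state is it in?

State sequence: p0 -p-> p6 -p-> p5 -p-> p3 -p-> p1 -q-> p1 -q-> p1 -q-> p1 -q-> p1

After reading 8 characters, A is in state p1.
(This kind of state-tracing is the core of the pumping-lemma construction: with 7 states, pigeonhole forces a repeat within the first 7 steps.)

p1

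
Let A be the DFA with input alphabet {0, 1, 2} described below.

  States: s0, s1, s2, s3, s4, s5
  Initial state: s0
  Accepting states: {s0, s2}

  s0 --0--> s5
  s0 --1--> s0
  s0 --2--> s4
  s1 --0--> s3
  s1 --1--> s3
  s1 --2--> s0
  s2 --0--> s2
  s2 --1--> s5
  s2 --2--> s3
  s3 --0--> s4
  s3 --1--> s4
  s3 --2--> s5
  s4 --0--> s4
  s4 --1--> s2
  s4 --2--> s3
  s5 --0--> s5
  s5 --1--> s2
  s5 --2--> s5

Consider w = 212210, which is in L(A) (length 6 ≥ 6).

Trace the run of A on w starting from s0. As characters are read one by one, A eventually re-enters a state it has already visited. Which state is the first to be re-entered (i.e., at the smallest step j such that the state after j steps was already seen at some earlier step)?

Run of A on w = 2 1 2 2 1 0:
  step 0: s0  (start)
  step 1: s4  (read 2: s0→s4)
  step 2: s2  (read 1: s4→s2)
  step 3: s3  (read 2: s2→s3)
  step 4: s5  (read 2: s3→s5)
  step 5: s2  (read 1: s5→s2)   ← first repeat (s2 seen earlier)
  step 6: s2  (read 0: s2→s2)

The earliest repeat is at step j = 5: A is in s2, which it already visited at step i = 2.
The DFA has 6 states, so the proof of the pumping lemma guarantees a repeated state among the first 6+1 visited; the segment between the two visits is the pumpable y.

s2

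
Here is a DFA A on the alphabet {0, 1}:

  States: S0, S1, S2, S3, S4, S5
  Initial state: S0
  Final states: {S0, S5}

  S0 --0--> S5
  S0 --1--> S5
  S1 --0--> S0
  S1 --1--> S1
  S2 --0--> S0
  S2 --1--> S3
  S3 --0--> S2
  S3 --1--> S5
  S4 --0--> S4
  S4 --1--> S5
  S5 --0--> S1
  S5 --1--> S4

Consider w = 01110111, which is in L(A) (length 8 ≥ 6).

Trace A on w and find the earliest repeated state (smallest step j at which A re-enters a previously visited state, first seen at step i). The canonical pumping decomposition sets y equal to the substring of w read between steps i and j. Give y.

Run of A on w = 0 1 1 1 0 1 1 1:
  step 0: S0  (start)
  step 1: S5  (read 0: S0→S5)
  step 2: S4  (read 1: S5→S4)
  step 3: S5  (read 1: S4→S5)   ← first repeat (S5 seen earlier)
  step 4: S4  (read 1: S5→S4)
  step 5: S4  (read 0: S4→S4)
  step 6: S5  (read 1: S4→S5)
  step 7: S4  (read 1: S5→S4)
  step 8: S5  (read 1: S4→S5)

So i = 1, j = 3, giving x = w[0:1] = 0, y = w[1:3] = 11, z = w[3:8] = 10111.
Check: |xy| = 3 ≤ 6 and |y| = 2 ≥ 1. Reading y takes A from S5 back to S5, so every xyⁱz is accepted.

11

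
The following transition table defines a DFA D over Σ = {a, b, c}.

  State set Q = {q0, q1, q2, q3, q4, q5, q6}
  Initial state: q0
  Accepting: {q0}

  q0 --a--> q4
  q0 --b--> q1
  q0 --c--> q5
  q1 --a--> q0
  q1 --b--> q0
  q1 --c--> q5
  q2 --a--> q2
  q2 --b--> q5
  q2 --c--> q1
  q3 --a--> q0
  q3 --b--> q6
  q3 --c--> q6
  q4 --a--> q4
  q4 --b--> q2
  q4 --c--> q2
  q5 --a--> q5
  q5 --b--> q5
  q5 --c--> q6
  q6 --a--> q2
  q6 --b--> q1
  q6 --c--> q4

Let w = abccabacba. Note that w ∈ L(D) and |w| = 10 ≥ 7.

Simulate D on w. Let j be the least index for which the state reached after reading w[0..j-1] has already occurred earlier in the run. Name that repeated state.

q5

Run of D on w = a b c c a b a c b a:
  step 0: q0  (start)
  step 1: q4  (read a: q0→q4)
  step 2: q2  (read b: q4→q2)
  step 3: q1  (read c: q2→q1)
  step 4: q5  (read c: q1→q5)
  step 5: q5  (read a: q5→q5)   ← first repeat (q5 seen earlier)
  step 6: q5  (read b: q5→q5)
  step 7: q5  (read a: q5→q5)
  step 8: q6  (read c: q5→q6)
  step 9: q1  (read b: q6→q1)
  step 10: q0  (read a: q1→q0)

The earliest repeat is at step j = 5: D is in q5, which it already visited at step i = 4.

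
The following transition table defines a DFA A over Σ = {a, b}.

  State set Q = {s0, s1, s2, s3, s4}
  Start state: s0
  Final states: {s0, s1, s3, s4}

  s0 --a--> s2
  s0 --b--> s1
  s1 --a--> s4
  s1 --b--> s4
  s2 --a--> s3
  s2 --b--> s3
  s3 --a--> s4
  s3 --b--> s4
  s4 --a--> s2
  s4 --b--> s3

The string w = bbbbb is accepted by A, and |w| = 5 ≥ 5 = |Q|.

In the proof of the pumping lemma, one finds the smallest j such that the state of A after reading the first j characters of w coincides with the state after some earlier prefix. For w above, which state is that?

Run of A on w = b b b b b:
  step 0: s0  (start)
  step 1: s1  (read b: s0→s1)
  step 2: s4  (read b: s1→s4)
  step 3: s3  (read b: s4→s3)
  step 4: s4  (read b: s3→s4)   ← first repeat (s4 seen earlier)
  step 5: s3  (read b: s4→s3)

The earliest repeat is at step j = 4: A is in s4, which it already visited at step i = 2.
The DFA has 5 states, so the proof of the pumping lemma guarantees a repeated state among the first 5+1 visited; the segment between the two visits is the pumpable y.

s4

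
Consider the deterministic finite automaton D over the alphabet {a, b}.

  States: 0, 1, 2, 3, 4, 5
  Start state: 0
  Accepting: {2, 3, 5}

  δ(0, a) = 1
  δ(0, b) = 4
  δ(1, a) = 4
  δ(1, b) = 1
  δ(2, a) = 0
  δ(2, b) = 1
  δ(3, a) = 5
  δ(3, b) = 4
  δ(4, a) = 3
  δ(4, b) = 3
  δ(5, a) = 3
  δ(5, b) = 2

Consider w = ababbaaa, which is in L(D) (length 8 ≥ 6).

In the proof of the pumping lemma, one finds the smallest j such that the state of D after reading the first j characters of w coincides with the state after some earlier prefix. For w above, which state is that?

Run of D on w = a b a b b a a a:
  step 0: 0  (start)
  step 1: 1  (read a: 0→1)
  step 2: 1  (read b: 1→1)   ← first repeat (1 seen earlier)
  step 3: 4  (read a: 1→4)
  step 4: 3  (read b: 4→3)
  step 5: 4  (read b: 3→4)
  step 6: 3  (read a: 4→3)
  step 7: 5  (read a: 3→5)
  step 8: 3  (read a: 5→3)

The earliest repeat is at step j = 2: D is in 1, which it already visited at step i = 1.
Since D has 6 states, any run of length ≥ 6 visits 6+1 states, so by pigeonhole some state repeats within the first 6 steps — that repeat gives the pumpable loop.

1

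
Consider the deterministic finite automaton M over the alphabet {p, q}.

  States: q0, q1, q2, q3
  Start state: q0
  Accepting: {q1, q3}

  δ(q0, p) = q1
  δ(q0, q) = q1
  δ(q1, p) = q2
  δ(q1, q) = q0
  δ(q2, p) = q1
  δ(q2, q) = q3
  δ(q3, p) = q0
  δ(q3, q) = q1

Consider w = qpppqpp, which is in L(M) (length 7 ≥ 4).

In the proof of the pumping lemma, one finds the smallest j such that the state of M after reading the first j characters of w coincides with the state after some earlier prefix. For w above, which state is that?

State sequence: q0 -q-> q1 -p-> q2 -p-> q1 -p-> q2 -q-> q3 -p-> q0 -p-> q1
First repeat at step 3: q1 was already visited.

The earliest repeat is at step j = 3: M is in q1, which it already visited at step i = 1.
The DFA has 4 states, so the proof of the pumping lemma guarantees a repeated state among the first 4+1 visited; the segment between the two visits is the pumpable y.

q1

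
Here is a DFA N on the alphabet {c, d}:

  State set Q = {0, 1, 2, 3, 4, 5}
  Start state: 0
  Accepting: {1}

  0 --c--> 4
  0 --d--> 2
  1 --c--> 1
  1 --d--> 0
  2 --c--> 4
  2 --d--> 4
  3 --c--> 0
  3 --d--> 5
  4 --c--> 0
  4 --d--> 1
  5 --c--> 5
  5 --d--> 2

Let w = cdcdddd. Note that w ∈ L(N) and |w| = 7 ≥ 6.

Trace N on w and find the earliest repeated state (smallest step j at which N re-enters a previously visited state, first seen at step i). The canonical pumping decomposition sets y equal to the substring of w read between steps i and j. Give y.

Run of N on w = c d c d d d d:
  step 0: 0  (start)
  step 1: 4  (read c: 0→4)
  step 2: 1  (read d: 4→1)
  step 3: 1  (read c: 1→1)   ← first repeat (1 seen earlier)
  step 4: 0  (read d: 1→0)
  step 5: 2  (read d: 0→2)
  step 6: 4  (read d: 2→4)
  step 7: 1  (read d: 4→1)

So i = 2, j = 3, giving x = w[0:2] = cd, y = w[2:3] = c, z = w[3:7] = dddd.
Check: |xy| = 3 ≤ 6 and |y| = 1 ≥ 1. Reading y takes N from 1 back to 1, so every xyⁱz is accepted.

c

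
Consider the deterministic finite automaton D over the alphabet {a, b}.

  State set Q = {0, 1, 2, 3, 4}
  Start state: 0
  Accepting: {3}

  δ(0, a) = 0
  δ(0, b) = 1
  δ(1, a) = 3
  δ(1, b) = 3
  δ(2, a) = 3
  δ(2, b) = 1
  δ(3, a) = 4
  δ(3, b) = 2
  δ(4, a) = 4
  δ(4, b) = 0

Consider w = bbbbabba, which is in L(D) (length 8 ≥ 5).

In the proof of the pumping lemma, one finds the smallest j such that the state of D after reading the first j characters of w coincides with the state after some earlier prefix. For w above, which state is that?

State sequence: 0 -b-> 1 -b-> 3 -b-> 2 -b-> 1 -a-> 3 -b-> 2 -b-> 1 -a-> 3
First repeat at step 4: 1 was already visited.

The earliest repeat is at step j = 4: D is in 1, which it already visited at step i = 1.
The DFA has 5 states, so the proof of the pumping lemma guarantees a repeated state among the first 5+1 visited; the segment between the two visits is the pumpable y.

1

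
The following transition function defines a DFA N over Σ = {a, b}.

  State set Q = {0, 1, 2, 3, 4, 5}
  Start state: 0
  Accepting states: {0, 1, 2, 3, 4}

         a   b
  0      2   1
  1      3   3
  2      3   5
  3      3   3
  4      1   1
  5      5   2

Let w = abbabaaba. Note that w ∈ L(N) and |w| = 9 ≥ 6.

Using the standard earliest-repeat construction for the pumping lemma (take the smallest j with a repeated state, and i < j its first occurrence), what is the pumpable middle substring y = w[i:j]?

bb

State sequence: 0 -a-> 2 -b-> 5 -b-> 2 -a-> 3 -b-> 3 -a-> 3 -a-> 3 -b-> 3 -a-> 3
First repeat at step 3: 2 was already visited.

So i = 1, j = 3, giving x = w[0:1] = a, y = w[1:3] = bb, z = w[3:9] = abaaba.
Check: |xy| = 3 ≤ 6 and |y| = 2 ≥ 1. Reading y takes N from 2 back to 2, so every xyⁱz is accepted.
Since N has 6 states, any run of length ≥ 6 visits 6+1 states, so by pigeonhole some state repeats within the first 6 steps — that repeat gives the pumpable loop.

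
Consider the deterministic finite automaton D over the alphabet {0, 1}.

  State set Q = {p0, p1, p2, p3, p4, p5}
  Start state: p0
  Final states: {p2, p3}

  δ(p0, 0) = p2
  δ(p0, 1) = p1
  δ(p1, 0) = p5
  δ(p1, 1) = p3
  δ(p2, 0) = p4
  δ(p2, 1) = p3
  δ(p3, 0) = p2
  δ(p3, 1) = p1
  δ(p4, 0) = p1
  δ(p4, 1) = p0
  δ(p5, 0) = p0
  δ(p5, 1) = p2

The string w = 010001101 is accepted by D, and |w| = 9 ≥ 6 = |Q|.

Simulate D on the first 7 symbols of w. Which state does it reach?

p1

State sequence: p0 -0-> p2 -1-> p3 -0-> p2 -0-> p4 -0-> p1 -1-> p3 -1-> p1

After reading 7 characters, D is in state p1.
(This kind of state-tracing is the core of the pumping-lemma construction: with 6 states, pigeonhole forces a repeat within the first 6 steps.)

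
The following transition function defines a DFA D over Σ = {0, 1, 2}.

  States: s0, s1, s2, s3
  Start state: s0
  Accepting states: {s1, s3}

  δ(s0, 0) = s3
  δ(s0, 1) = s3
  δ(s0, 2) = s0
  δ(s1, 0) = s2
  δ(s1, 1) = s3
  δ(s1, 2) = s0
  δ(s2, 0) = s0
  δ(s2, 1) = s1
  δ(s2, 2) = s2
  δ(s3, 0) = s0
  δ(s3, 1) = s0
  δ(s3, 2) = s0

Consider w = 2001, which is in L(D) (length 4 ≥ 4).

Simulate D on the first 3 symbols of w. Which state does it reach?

s0

Run of D on the first 3 characters of w = 2 0 0:
  step 0: s0  (start)
  step 1: s0  (read 2: s0→s0)
  step 2: s3  (read 0: s0→s3)
  step 3: s0  (read 0: s3→s0)

After reading 3 characters, D is in state s0.
(This kind of state-tracing is the core of the pumping-lemma construction: with 4 states, pigeonhole forces a repeat within the first 4 steps.)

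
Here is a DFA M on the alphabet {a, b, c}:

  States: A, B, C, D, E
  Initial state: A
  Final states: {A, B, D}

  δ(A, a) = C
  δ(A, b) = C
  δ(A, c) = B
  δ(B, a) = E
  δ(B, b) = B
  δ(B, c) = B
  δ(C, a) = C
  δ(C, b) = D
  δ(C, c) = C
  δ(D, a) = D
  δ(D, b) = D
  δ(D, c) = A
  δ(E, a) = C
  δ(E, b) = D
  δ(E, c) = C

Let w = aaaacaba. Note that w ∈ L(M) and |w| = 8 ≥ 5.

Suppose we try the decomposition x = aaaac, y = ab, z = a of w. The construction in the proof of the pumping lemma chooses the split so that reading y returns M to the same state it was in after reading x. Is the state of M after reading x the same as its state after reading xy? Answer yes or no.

Run of M on the first 7 characters of w = a a a a c a b:
  step 0: A  (start)
  step 1: C  (read a: A→C)
  step 2: C  (read a: C→C)
  step 3: C  (read a: C→C)
  step 4: C  (read a: C→C)
  step 5: C  (read c: C→C)
  step 6: C  (read a: C→C)
  step 7: D  (read b: C→D)

After x (step 5): C. After xy (step 7): D.
They differ (C ≠ D), so y is not a cycle from the state after x; this split is not the one the pumping-lemma construction produces, and pumping y need not keep the string in L(M).

no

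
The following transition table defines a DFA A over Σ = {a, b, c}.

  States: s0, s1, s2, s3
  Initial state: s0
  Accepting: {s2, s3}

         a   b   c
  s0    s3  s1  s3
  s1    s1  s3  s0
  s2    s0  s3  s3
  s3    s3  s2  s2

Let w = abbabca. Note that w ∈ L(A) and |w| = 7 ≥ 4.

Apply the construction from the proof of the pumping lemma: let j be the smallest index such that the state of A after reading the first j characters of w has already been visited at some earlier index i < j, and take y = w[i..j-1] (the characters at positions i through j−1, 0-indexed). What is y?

bb

Run of A on w = a b b a b c a:
  step 0: s0  (start)
  step 1: s3  (read a: s0→s3)
  step 2: s2  (read b: s3→s2)
  step 3: s3  (read b: s2→s3)   ← first repeat (s3 seen earlier)
  step 4: s3  (read a: s3→s3)
  step 5: s2  (read b: s3→s2)
  step 6: s3  (read c: s2→s3)
  step 7: s3  (read a: s3→s3)

So i = 1, j = 3, giving x = w[0:1] = a, y = w[1:3] = bb, z = w[3:7] = abca.
Check: |xy| = 3 ≤ 4 and |y| = 2 ≥ 1. Reading y takes A from s3 back to s3, so every xyⁱz is accepted.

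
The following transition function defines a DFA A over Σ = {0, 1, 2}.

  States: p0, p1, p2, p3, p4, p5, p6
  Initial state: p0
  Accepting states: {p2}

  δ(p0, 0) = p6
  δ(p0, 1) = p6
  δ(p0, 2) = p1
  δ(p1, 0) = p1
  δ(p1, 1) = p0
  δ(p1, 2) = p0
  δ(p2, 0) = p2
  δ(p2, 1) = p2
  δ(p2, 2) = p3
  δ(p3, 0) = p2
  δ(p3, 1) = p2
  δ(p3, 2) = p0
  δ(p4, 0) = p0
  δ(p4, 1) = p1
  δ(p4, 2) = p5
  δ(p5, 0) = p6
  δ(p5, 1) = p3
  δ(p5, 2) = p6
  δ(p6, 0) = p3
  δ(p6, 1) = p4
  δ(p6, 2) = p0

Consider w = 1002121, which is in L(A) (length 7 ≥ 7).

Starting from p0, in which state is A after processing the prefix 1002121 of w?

p2

State sequence: p0 -1-> p6 -0-> p3 -0-> p2 -2-> p3 -1-> p2 -2-> p3 -1-> p2

After reading 7 characters, A is in state p2.
(This kind of state-tracing is the core of the pumping-lemma construction: with 7 states, pigeonhole forces a repeat within the first 7 steps.)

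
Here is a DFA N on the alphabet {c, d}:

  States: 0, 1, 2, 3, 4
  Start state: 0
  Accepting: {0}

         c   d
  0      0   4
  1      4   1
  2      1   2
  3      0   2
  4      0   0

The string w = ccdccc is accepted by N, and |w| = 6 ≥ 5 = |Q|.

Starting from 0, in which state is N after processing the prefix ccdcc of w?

Run of N on the first 5 characters of w = c c d c c:
  step 0: 0  (start)
  step 1: 0  (read c: 0→0)
  step 2: 0  (read c: 0→0)
  step 3: 4  (read d: 0→4)
  step 4: 0  (read c: 4→0)
  step 5: 0  (read c: 0→0)

After reading 5 characters, N is in state 0.

0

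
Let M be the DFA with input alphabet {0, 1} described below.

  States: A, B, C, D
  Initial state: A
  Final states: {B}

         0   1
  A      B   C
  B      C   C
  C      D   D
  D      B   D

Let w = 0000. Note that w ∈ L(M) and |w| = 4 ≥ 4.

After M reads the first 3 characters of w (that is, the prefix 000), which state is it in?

State sequence: A -0-> B -0-> C -0-> D

After reading 3 characters, M is in state D.

D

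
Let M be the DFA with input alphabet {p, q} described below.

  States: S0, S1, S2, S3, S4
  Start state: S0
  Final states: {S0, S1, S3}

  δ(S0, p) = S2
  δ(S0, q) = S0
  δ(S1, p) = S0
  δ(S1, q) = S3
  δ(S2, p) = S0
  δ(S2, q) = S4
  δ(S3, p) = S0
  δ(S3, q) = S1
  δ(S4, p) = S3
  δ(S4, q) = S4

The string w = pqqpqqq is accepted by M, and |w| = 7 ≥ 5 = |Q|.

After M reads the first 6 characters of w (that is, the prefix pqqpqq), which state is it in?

S3

State sequence: S0 -p-> S2 -q-> S4 -q-> S4 -p-> S3 -q-> S1 -q-> S3

After reading 6 characters, M is in state S3.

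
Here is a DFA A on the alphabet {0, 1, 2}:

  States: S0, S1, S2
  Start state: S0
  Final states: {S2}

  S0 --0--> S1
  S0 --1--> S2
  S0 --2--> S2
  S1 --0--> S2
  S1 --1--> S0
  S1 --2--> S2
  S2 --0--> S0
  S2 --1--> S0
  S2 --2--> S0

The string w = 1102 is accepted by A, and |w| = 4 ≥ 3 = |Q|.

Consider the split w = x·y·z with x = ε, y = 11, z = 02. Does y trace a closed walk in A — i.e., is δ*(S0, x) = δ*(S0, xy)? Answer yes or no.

State sequence: S0 -1-> S2 -1-> S0

After x (step 0): S0. After xy (step 2): S0.
They match, so y = 11 drives A around a cycle from S0 back to itself; pumping y any number of times keeps A in S0 before reading z, and xyⁱz ∈ L(A) for every i ≥ 0.

yes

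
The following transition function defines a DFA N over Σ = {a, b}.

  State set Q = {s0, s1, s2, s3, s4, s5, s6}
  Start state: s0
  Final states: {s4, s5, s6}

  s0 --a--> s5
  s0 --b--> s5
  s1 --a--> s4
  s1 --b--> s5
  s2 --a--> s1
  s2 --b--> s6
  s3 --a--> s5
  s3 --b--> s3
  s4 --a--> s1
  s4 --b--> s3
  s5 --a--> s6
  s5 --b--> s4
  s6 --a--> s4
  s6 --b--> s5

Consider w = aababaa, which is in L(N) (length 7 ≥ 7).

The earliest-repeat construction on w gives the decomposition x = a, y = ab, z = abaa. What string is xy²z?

xy^2z = a·ab·ab·abaa = aabababaa.
Reading y = ab takes N from s5 back to s5, so after x·y·y the machine is still in s5, and z then leads to the accepting state s4. Hence aabababaa ∈ L(N).

aabababaa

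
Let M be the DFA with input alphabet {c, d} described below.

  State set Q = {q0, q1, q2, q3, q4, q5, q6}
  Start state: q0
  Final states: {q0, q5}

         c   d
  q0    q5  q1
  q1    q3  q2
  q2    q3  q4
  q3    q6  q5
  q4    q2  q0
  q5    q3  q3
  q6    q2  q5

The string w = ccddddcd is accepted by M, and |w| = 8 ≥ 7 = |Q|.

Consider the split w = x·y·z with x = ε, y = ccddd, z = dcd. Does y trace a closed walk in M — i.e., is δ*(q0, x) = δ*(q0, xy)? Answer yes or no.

Run of M on the first 5 characters of w = c c d d d:
  step 0: q0  (start)
  step 1: q5  (read c: q0→q5)
  step 2: q3  (read c: q5→q3)
  step 3: q5  (read d: q3→q5)
  step 4: q3  (read d: q5→q3)
  step 5: q5  (read d: q3→q5)

After x (step 0): q0. After xy (step 5): q5.
They differ (q0 ≠ q5), so y is not a cycle from the state after x; this split is not the one the pumping-lemma construction produces, and pumping y need not keep the string in L(M).

no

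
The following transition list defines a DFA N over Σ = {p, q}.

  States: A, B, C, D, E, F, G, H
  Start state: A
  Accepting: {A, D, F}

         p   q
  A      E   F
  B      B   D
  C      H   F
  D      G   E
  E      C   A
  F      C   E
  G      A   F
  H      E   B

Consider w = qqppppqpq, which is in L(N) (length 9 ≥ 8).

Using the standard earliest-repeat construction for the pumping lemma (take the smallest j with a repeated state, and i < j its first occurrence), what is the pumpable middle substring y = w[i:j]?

ppp

State sequence: A -q-> F -q-> E -p-> C -p-> H -p-> E -p-> C -q-> F -p-> C -q-> F
First repeat at step 5: E was already visited.

So i = 2, j = 5, giving x = w[0:2] = qq, y = w[2:5] = ppp, z = w[5:9] = pqpq.
Check: |xy| = 5 ≤ 8 and |y| = 3 ≥ 1. Reading y takes N from E back to E, so every xyⁱz is accepted.
The DFA has 8 states, so the proof of the pumping lemma guarantees a repeated state among the first 8+1 visited; the segment between the two visits is the pumpable y.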